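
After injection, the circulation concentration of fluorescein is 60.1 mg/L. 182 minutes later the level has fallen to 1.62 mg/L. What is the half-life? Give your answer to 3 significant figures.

A/A₀ = 1.62/60.1 ≈ 0.026955.
n = log₂(37.099) ≈ 5.2133 half-lives elapsed in 182 minutes.
t½ = 182/5.2133 ≈ 34.911 minutes.

34.9 minutes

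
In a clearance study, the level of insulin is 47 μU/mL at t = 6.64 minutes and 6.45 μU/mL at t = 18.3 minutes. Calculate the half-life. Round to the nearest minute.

Over Δt = 18.3 − 6.64 = 11.66 minutes, the level fell by a factor of 47/6.45 ≈ 7.2868.
n = log₂(7.2868) ≈ 2.8653 half-lives, so t½ = 11.66/2.8653 ≈ 4.0694 minutes.

4 minutes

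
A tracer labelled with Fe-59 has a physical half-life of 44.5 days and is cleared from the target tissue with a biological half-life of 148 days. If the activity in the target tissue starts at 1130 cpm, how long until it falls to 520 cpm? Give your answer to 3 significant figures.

1/t_eff = 1/t_phys + 1/t_biol = 1/44.5 + 1/148 = 0.029229 per day.
t_eff = 44.5 × 148 / (44.5 + 148) ≈ 34.213 days.
n = log₂(1130/520) ≈ 1.1197; t = 1.1197 × 34.213 ≈ 38.31 days.

38.3 days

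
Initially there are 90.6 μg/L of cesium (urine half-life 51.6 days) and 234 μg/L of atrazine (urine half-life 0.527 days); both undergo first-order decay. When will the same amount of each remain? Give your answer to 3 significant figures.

Set 90.6·(1/2)^(t/51.6) = 234·(1/2)^(t/0.527).
Taking log₂: log₂(90.6/234) = t·(1/51.6 − 1/0.527).
log₂(0.38718) = -1.3689; 1/51.6 − 1/0.527 = -1.8782.
t = -1.3689 / -1.8782 ≈ 0.72887 days.

0.729 days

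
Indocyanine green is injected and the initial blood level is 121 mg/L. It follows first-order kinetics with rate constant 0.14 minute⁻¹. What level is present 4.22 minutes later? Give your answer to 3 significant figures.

67.0 mg/L

t½ = ln 2 / k = 0.69315 / 0.14 ≈ 4.9511 minutes.
Number of half-lives: n = 4.22/4.9511 ≈ 0.85234.
Remaining = 121 × (1/2)^0.85234 = 121 × 0.55388 ≈ 67.02 mg/L.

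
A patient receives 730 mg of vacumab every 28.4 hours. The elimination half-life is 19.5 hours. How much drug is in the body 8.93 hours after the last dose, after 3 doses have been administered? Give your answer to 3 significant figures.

The 3 doses were given 65.73, 37.33, 8.93 hours ago.
Total = 730·(1/2)^(65.73/19.5) + 730·(1/2)^(37.33/19.5) + 730·(1/2)^(8.93/19.5)
      = 70.57 + 193.66 + 531.46 ≈ 795.69 mg.

796 mg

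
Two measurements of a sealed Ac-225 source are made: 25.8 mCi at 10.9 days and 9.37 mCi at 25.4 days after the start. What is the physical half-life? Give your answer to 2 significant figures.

Over Δt = 25.4 − 10.9 = 14.5 days, the level fell by a factor of 25.8/9.37 ≈ 2.7535.
n = log₂(2.7535) ≈ 1.4613 half-lives, so t½ = 14.5/1.4613 ≈ 9.923 days.

9.9 days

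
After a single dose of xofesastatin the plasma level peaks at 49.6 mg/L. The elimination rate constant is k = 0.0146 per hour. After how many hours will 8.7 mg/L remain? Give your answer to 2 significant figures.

t½ = ln 2 / k = 0.69315 / 0.0146 ≈ 47.476 hours.
Fraction remaining = 8.7/49.6 ≈ 0.1754.
n = log₂(49.6/8.7) = ln(5.7011)/ln 2 ≈ 2.5113 half-lives.
t = n × t½ = 2.5113 × 47.476 ≈ 119.22 hours.

120 hours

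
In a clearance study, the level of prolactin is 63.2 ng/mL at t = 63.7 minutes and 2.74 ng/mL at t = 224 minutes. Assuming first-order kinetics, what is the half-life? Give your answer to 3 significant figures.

Over Δt = 224 − 63.7 = 160.3 minutes, the level fell by a factor of 63.2/2.74 ≈ 23.066.
n = log₂(23.066) ≈ 4.5277 half-lives, so t½ = 160.3/4.5277 ≈ 35.404 minutes.

35.4 minutes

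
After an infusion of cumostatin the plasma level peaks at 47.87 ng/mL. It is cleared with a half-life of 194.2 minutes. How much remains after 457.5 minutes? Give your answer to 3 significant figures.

Number of half-lives: n = 457.5/194.2 ≈ 2.3558.
Remaining = 47.87 × (1/2)^2.3558 = 47.87 × 0.19536 ≈ 9.3517 ng/mL.

9.35 ng/mL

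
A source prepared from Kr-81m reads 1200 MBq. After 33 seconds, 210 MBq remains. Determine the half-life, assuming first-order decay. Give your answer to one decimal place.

A/A₀ = 210/1200 ≈ 0.175.
n = log₂(5.7143) ≈ 2.5146 half-lives elapsed in 33 seconds.
t½ = 33/2.5146 ≈ 13.123 seconds.

13.1 seconds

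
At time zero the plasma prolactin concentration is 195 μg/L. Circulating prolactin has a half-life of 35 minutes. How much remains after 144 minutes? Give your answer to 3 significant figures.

11.3 μg/L

Number of half-lives: n = 144/35 ≈ 4.1143.
Remaining = 195 × (1/2)^4.1143 = 195 × 0.05774 ≈ 11.259 μg/L.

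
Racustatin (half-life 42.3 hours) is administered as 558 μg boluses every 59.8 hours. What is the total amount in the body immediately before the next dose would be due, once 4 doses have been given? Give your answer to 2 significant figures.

The 4 doses were given 239.2, 179.4, 119.6, 59.8 hours ago.
Total = 558·(1/2)^(239.2/42.3) + 558·(1/2)^(179.4/42.3) + 558·(1/2)^(119.6/42.3) + 558·(1/2)^(59.8/42.3)
      = 11.075 + 29.507 + 78.613 + 209.44 ≈ 328.64 μg.

330 μg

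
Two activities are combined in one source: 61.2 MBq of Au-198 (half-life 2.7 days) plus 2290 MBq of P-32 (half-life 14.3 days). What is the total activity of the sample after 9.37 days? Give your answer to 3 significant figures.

Au-198: 61.2 × (1/2)^(9.37/2.7) = 61.2 × (1/2)^3.4704 ≈ 5.5216 MBq.
P-32: 2290 × (1/2)^(9.37/14.3) = 2290 × (1/2)^0.65524 ≈ 1454.1 MBq.
Total = 5.5216 + 1454.1 ≈ 1459.6 MBq.

1460 MBq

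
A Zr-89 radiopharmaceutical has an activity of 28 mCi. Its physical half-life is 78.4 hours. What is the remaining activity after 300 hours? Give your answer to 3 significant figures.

Number of half-lives: n = 300/78.4 ≈ 3.8265.
Remaining = 28 × (1/2)^3.8265 = 28 × 0.070485 ≈ 1.9736 mCi.

1.97 mCi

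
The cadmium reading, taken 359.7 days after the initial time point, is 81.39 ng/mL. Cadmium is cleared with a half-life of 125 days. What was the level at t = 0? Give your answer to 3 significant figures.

598 ng/mL

Number of half-lives elapsed: n = 359.7/125 ≈ 2.8776.
A₀ = A × 2^n = 81.39 × 2^2.8776 = 81.39 × 7.3493 ≈ 598.16 ng/mL.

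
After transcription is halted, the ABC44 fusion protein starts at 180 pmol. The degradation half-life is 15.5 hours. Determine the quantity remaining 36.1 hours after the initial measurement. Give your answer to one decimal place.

35.8 pmol

Number of half-lives: n = 36.1/15.5 ≈ 2.329.
Remaining = 180 × (1/2)^2.329 = 180 × 0.19902 ≈ 35.823 pmol.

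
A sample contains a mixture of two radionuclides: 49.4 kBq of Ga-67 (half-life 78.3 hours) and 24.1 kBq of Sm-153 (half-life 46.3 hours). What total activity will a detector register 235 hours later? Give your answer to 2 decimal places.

Ga-67: 49.4 × (1/2)^(235/78.3) = 49.4 × (1/2)^3.0013 ≈ 6.1695 kBq.
Sm-153: 24.1 × (1/2)^(235/46.3) = 24.1 × (1/2)^5.0756 ≈ 0.71468 kBq.
Total = 6.1695 + 0.71468 ≈ 6.8842 kBq.

6.88 kBq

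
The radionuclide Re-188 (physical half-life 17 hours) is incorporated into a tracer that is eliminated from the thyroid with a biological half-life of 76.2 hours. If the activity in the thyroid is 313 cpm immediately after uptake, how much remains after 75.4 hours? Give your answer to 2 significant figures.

7.3 cpm

1/t_eff = 1/t_phys + 1/t_biol = 1/17 + 1/76.2 = 0.071947 per hour.
t_eff = 17 × 76.2 / (17 + 76.2) ≈ 13.899 hours.
Remaining = 313 × (1/2)^(75.4/13.899) = 313 × (1/2)^5.4248 ≈ 7.2865 cpm.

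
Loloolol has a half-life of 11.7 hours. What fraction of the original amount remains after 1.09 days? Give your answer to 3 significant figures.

1.09 days = 26.16 hours.
n = 26.16/11.7 ≈ 2.2359 half-lives.
Fraction remaining = (1/2)^2.2359 ≈ 0.21229.

0.212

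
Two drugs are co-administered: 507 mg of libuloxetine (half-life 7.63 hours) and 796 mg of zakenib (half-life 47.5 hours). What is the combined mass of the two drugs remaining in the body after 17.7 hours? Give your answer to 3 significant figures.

716 mg

libuloxetine: 507 × (1/2)^(17.7/7.63) = 507 × (1/2)^2.3198 ≈ 101.55 mg.
zakenib: 796 × (1/2)^(17.7/47.5) = 796 × (1/2)^0.37263 ≈ 614.81 mg.
Total = 101.55 + 614.81 ≈ 716.36 mg.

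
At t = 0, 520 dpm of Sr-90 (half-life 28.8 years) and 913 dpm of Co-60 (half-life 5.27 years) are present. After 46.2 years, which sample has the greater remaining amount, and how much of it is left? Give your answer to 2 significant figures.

Sr-90, 170 dpm

Sr-90: 520 × (1/2)^1.6042 ≈ 171.04 dpm.
Co-60: 913 × (1/2)^8.7666 ≈ 2.0963 dpm.
Sr-90 has more remaining, at ≈ 171.04 dpm.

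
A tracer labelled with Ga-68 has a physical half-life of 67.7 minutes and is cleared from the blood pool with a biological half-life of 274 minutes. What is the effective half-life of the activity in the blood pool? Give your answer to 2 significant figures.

54 minutes

1/t_eff = 1/t_phys + 1/t_biol = 1/67.7 + 1/274 = 0.018421 per minute.
t_eff = 67.7 × 274 / (67.7 + 274) ≈ 54.287 minutes.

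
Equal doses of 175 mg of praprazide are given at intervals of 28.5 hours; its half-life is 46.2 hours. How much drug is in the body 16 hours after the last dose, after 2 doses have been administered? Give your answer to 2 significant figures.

The 2 doses were given 44.5, 16 hours ago.
Total = 175·(1/2)^(44.5/46.2) + 175·(1/2)^(16/46.2)
      = 89.76 + 137.65 ≈ 227.41 mg.

230 mg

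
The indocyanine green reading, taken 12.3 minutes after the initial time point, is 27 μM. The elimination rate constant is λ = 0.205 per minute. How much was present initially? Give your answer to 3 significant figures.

t½ = ln 2 / λ = 0.69315 / 0.205 ≈ 3.3812 minutes.
Number of half-lives elapsed: n = 12.3/3.3812 ≈ 3.6378.
A₀ = A × 2^n = 27 × 2^3.6378 = 27 × 12.447 ≈ 336.08 μM.

336 μM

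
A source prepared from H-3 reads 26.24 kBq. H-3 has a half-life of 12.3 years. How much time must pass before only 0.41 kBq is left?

0.41/26.24 = 1/64, so 6 half-lives have elapsed.
t = 6 × 12.3 = 73.8 years.

73.8 years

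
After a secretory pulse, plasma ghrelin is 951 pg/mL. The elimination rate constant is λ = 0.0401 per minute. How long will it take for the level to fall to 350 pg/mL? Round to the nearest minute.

25 minutes

t½ = ln 2 / λ = 0.69315 / 0.0401 ≈ 17.285 minutes.
Fraction remaining = 350/951 ≈ 0.36803.
n = log₂(951/350) = ln(2.7171)/ln 2 ≈ 1.4421 half-lives.
t = n × t½ = 1.4421 × 17.285 ≈ 24.927 minutes.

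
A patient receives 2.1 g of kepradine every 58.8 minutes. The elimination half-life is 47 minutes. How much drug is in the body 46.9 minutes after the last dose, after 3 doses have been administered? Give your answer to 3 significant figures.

The 3 doses were given 164.5, 105.7, 46.9 minutes ago.
Total = 2.1·(1/2)^(164.5/47) + 2.1·(1/2)^(105.7/47) + 2.1·(1/2)^(46.9/47)
      = 0.18562 + 0.4418 + 1.0515 ≈ 1.679 g.

1.68 g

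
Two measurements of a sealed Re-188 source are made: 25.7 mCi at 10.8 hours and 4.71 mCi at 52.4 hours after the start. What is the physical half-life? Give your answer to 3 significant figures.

Over Δt = 52.4 − 10.8 = 41.6 hours, the level fell by a factor of 25.7/4.71 ≈ 5.4565.
n = log₂(5.4565) ≈ 2.448 half-lives, so t½ = 41.6/2.448 ≈ 16.994 hours.

17.0 hours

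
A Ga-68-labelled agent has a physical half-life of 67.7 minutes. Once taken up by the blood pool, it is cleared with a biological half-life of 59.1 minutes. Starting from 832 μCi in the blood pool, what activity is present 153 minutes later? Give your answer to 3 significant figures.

1/t_eff = 1/t_phys + 1/t_biol = 1/67.7 + 1/59.1 = 0.031692 per minute.
t_eff = 67.7 × 59.1 / (67.7 + 59.1) ≈ 31.554 minutes.
Remaining = 832 × (1/2)^(153/31.554) = 832 × (1/2)^4.8488 ≈ 28.873 μCi.

28.9 μCi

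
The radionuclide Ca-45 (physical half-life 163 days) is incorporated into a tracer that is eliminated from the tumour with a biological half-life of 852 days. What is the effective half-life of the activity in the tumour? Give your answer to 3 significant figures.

137 days

1/t_eff = 1/t_phys + 1/t_biol = 1/163 + 1/852 = 0.0073087 per day.
t_eff = 163 × 852 / (163 + 852) ≈ 136.82 days.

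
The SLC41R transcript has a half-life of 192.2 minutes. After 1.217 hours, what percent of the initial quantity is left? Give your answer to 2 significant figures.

77%

1.217 hours = 73.02 minutes.
n = 73.02/192.2 ≈ 0.37992 half-lives.
Fraction remaining = (1/2)^0.37992 ≈ 0.76848, i.e. 76.848%.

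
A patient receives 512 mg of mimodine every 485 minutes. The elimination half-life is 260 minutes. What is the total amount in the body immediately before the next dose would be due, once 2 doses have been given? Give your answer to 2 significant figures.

180 mg

The 2 doses were given 970, 485 minutes ago.
Total = 512·(1/2)^(970/260) + 512·(1/2)^(485/260)
      = 38.565 + 140.52 ≈ 179.08 mg.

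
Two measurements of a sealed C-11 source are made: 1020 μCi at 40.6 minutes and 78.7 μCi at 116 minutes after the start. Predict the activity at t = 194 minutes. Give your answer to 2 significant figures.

Over Δt = 116 − 40.6 = 75.4 minutes, the level fell by a factor of 1020/78.7 ≈ 12.961.
n = log₂(12.961) ≈ 3.6961 half-lives, so t½ = 75.4/3.6961 ≈ 20.4 minutes.
From t = 116 to t = 194: 78.7 × (1/2)^((194−116)/20.4) ≈ 5.5588 μCi.

5.6 μCi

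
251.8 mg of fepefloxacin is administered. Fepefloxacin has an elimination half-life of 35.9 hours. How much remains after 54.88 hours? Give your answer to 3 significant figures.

87.3 mg

Number of half-lives: n = 54.88/35.9 ≈ 1.5287.
Remaining = 251.8 × (1/2)^1.5287 = 251.8 × 0.34659 ≈ 87.272 mg.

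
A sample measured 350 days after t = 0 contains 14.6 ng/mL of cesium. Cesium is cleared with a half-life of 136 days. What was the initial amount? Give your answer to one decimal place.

Number of half-lives elapsed: n = 350/136 ≈ 2.5735.
A₀ = A × 2^n = 14.6 × 2^2.5735 = 14.6 × 5.9526 ≈ 86.909 ng/mL.

86.9 ng/mL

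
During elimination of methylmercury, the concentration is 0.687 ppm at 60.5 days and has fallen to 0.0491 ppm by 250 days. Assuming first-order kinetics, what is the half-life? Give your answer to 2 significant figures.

Over Δt = 250 − 60.5 = 189.5 days, the level fell by a factor of 0.687/0.0491 ≈ 13.992.
n = log₂(13.992) ≈ 3.8065 half-lives, so t½ = 189.5/3.8065 ≈ 49.783 days.

50 days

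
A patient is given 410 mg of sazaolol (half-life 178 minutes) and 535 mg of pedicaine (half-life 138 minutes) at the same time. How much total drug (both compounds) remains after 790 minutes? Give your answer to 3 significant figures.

29.0 mg

sazaolol: 410 × (1/2)^(790/178) = 410 × (1/2)^4.4382 ≈ 18.913 mg.
pedicaine: 535 × (1/2)^(790/138) = 535 × (1/2)^5.7246 ≈ 10.117 mg.
Total = 18.913 + 10.117 ≈ 29.03 mg.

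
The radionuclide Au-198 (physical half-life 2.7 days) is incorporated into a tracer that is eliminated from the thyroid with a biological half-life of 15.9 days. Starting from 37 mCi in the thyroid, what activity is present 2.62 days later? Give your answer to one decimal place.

16.8 mCi

1/t_eff = 1/t_phys + 1/t_biol = 1/2.7 + 1/15.9 = 0.43326 per day.
t_eff = 2.7 × 15.9 / (2.7 + 15.9) ≈ 2.3081 days.
Remaining = 37 × (1/2)^(2.62/2.3081) = 37 × (1/2)^1.1352 ≈ 16.846 mCi.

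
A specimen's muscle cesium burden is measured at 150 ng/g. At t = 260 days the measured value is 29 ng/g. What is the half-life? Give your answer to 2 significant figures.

110 days

A/A₀ = 29/150 ≈ 0.19333.
n = log₂(5.1724) ≈ 2.3708 half-lives elapsed in 260 days.
t½ = 260/2.3708 ≈ 109.67 days.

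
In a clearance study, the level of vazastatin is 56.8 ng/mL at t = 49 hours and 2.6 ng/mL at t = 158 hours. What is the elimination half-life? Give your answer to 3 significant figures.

24.5 hours

Over Δt = 158 − 49 = 109 hours, the level fell by a factor of 56.8/2.6 ≈ 21.846.
n = log₂(21.846) ≈ 4.4493 half-lives, so t½ = 109/4.4493 ≈ 24.498 hours.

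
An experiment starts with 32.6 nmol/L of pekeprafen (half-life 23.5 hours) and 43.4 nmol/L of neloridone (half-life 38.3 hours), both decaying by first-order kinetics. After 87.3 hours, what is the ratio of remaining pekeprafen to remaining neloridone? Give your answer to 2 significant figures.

pekeprafen: 32.6 × (1/2)^(87.3/23.5) = 32.6 × (1/2)^3.7149 ≈ 2.4827 nmol/L.
neloridone: 43.4 × (1/2)^(87.3/38.3) = 43.4 × (1/2)^2.2794 ≈ 8.9398 nmol/L.
Ratio ≈ 2.4827 / 8.9398 ≈ 0.27771.

0.28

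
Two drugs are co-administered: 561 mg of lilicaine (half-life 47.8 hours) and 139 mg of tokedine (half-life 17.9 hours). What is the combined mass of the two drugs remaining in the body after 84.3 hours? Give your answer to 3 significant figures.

lilicaine: 561 × (1/2)^(84.3/47.8) = 561 × (1/2)^1.7636 ≈ 165.22 mg.
tokedine: 139 × (1/2)^(84.3/17.9) = 139 × (1/2)^4.7095 ≈ 5.3127 mg.
Total = 165.22 + 5.3127 ≈ 170.53 mg.

171 mg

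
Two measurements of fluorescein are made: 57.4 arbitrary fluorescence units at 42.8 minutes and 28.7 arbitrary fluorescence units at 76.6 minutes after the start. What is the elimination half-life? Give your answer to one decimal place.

33.8 minutes

Over Δt = 76.6 − 42.8 = 33.8 minutes, the level fell by a factor of 57.4/28.7 ≈ 2.
n = log₂(2) ≈ 1 half-lives, so t½ = 33.8/1 ≈ 33.8 minutes.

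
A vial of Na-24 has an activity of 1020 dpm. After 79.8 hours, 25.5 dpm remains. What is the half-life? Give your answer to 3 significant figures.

A/A₀ = 25.5/1020 ≈ 0.025.
n = log₂(40) ≈ 5.3219 half-lives elapsed in 79.8 hours.
t½ = 79.8/5.3219 ≈ 14.995 hours.

15.0 hours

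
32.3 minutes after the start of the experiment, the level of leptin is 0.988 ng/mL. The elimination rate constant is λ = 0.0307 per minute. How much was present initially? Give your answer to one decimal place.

2.7 ng/mL

t½ = ln 2 / λ = 0.69315 / 0.0307 ≈ 22.578 minutes.
Number of half-lives elapsed: n = 32.3/22.578 ≈ 1.4306.
A₀ = A × 2^n = 0.988 × 2^1.4306 = 0.988 × 2.6956 ≈ 2.6632 ng/mL.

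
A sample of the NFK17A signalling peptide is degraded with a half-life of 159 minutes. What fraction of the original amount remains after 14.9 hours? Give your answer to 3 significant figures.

14.9 hours = 894 minutes.
n = 894/159 ≈ 5.6226 half-lives.
Fraction remaining = (1/2)^5.6226 ≈ 0.020296.

0.0203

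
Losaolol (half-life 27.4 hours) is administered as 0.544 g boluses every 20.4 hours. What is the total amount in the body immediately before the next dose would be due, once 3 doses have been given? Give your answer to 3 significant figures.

The 3 doses were given 61.2, 40.8, 20.4 hours ago.
Total = 0.544·(1/2)^(61.2/27.4) + 0.544·(1/2)^(40.8/27.4) + 0.544·(1/2)^(20.4/27.4)
      = 0.11567 + 0.1938 + 0.32469 ≈ 0.63416 g.

0.634 g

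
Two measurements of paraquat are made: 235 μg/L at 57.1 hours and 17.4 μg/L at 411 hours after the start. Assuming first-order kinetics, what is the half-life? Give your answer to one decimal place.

94.2 hours

Over Δt = 411 − 57.1 = 353.9 hours, the level fell by a factor of 235/17.4 ≈ 13.506.
n = log₂(13.506) ≈ 3.7555 half-lives, so t½ = 353.9/3.7555 ≈ 94.235 hours.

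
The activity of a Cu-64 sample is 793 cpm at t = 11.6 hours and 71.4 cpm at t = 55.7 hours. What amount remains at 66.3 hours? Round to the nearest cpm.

Over Δt = 55.7 − 11.6 = 44.1 hours, the level fell by a factor of 793/71.4 ≈ 11.106.
n = log₂(11.106) ≈ 3.4733 half-lives, so t½ = 44.1/3.4733 ≈ 12.697 hours.
From t = 55.7 to t = 66.3: 71.4 × (1/2)^((66.3−55.7)/12.697) ≈ 40.03 cpm.

40 cpm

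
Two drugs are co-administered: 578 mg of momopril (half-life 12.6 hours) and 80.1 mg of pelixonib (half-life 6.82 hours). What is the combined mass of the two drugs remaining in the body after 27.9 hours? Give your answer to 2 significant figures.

momopril: 578 × (1/2)^(27.9/12.6) = 578 × (1/2)^2.2143 ≈ 124.56 mg.
pelixonib: 80.1 × (1/2)^(27.9/6.82) = 80.1 × (1/2)^4.0909 ≈ 4.7005 mg.
Total = 124.56 + 4.7005 ≈ 129.26 mg.

130 mg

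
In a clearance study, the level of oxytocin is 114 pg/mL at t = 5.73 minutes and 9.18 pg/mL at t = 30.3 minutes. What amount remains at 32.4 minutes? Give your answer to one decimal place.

Over Δt = 30.3 − 5.73 = 24.57 minutes, the level fell by a factor of 114/9.18 ≈ 12.418.
n = log₂(12.418) ≈ 3.6344 half-lives, so t½ = 24.57/3.6344 ≈ 6.7604 minutes.
From t = 30.3 to t = 32.4: 9.18 × (1/2)^((32.4−30.3)/6.7604) ≈ 7.4017 pg/mL.

7.4 pg/mL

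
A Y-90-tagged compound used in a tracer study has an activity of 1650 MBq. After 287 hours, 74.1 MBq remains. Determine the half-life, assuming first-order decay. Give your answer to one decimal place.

A/A₀ = 74.1/1650 ≈ 0.044909.
n = log₂(22.267) ≈ 4.4768 half-lives elapsed in 287 hours.
t½ = 287/4.4768 ≈ 64.108 hours.

64.1 hours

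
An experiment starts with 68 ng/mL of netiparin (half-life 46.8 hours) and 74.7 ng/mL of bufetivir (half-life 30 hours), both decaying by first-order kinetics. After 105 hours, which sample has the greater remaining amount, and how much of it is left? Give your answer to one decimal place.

netiparin, 14.4 ng/mL

netiparin: 68 × (1/2)^2.2436 ≈ 14.359 ng/mL.
bufetivir: 74.7 × (1/2)^3.5 ≈ 6.6026 ng/mL.
Netiparin has more remaining, at ≈ 14.359 ng/mL.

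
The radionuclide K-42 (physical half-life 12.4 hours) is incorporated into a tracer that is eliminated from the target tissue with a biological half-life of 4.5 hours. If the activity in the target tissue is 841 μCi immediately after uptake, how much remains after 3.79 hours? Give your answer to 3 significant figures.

380 μCi

1/t_eff = 1/t_phys + 1/t_biol = 1/12.4 + 1/4.5 = 0.30287 per hour.
t_eff = 12.4 × 4.5 / (12.4 + 4.5) ≈ 3.3018 hours.
Remaining = 841 × (1/2)^(3.79/3.3018) = 841 × (1/2)^1.1479 ≈ 379.54 μCi.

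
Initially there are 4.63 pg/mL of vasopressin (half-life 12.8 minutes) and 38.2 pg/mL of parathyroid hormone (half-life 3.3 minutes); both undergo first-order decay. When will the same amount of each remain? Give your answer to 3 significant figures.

13.5 minutes

Set 4.63·(1/2)^(t/12.8) = 38.2·(1/2)^(t/3.3).
Taking log₂: log₂(4.63/38.2) = t·(1/12.8 − 1/3.3).
log₂(0.1212) = -3.0445; 1/12.8 − 1/3.3 = -0.22491.
t = -3.0445 / -0.22491 ≈ 13.537 minutes.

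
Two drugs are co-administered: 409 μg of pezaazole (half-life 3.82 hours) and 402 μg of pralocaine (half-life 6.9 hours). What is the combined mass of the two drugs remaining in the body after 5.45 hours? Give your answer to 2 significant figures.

380 μg

pezaazole: 409 × (1/2)^(5.45/3.82) = 409 × (1/2)^1.4267 ≈ 152.14 μg.
pralocaine: 402 × (1/2)^(5.45/6.9) = 402 × (1/2)^0.78986 ≈ 232.52 μg.
Total = 152.14 + 232.52 ≈ 384.66 μg.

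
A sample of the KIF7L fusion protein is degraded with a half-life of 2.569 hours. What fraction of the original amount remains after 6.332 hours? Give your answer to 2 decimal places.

0.18

n = 6.332/2.569 ≈ 2.4648 half-lives.
Fraction remaining = (1/2)^2.4648 ≈ 0.18115.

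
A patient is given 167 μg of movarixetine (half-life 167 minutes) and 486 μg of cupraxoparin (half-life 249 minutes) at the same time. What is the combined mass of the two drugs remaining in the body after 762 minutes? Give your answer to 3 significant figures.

65.3 μg

movarixetine: 167 × (1/2)^(762/167) = 167 × (1/2)^4.5629 ≈ 7.0657 μg.
cupraxoparin: 486 × (1/2)^(762/249) = 486 × (1/2)^3.0602 ≈ 58.266 μg.
Total = 7.0657 + 58.266 ≈ 65.331 μg.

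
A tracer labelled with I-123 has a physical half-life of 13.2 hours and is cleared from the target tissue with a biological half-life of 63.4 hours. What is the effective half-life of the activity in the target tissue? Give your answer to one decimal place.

1/t_eff = 1/t_phys + 1/t_biol = 1/13.2 + 1/63.4 = 0.09153 per hour.
t_eff = 13.2 × 63.4 / (13.2 + 63.4) ≈ 10.925 hours.

10.9 hours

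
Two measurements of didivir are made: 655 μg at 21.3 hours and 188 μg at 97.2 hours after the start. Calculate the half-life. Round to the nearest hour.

42 hours

Over Δt = 97.2 − 21.3 = 75.9 hours, the level fell by a factor of 655/188 ≈ 3.484.
n = log₂(3.484) ≈ 1.8008 half-lives, so t½ = 75.9/1.8008 ≈ 42.149 hours.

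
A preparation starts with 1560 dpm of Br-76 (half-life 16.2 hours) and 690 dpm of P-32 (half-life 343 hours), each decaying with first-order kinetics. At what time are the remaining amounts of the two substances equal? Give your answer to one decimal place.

Set 1560·(1/2)^(t/16.2) = 690·(1/2)^(t/343).
Taking log₂: log₂(1560/690) = t·(1/16.2 − 1/343).
log₂(2.2609) = 1.1769; 1/16.2 − 1/343 = 0.058813.
t = 1.1769 / 0.058813 ≈ 20.011 hours.

20.0 hours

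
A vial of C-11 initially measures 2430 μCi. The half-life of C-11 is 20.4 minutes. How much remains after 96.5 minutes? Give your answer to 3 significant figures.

Number of half-lives: n = 96.5/20.4 ≈ 4.7304.
Remaining = 2430 × (1/2)^4.7304 = 2430 × 0.037671 ≈ 91.541 μCi.

91.5 μCi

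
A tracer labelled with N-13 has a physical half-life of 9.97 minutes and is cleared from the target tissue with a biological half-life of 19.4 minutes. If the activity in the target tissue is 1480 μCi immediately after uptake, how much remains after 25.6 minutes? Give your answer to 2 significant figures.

100 μCi

1/t_eff = 1/t_phys + 1/t_biol = 1/9.97 + 1/19.4 = 0.15185 per minute.
t_eff = 9.97 × 19.4 / (9.97 + 19.4) ≈ 6.5856 minutes.
Remaining = 1480 × (1/2)^(25.6/6.5856) = 1480 × (1/2)^3.8873 ≈ 100.02 μCi.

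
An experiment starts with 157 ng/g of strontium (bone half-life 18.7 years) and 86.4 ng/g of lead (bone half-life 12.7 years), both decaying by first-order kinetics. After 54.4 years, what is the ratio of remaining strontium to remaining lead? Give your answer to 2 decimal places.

4.71

strontium: 157 × (1/2)^(54.4/18.7) = 157 × (1/2)^2.9091 ≈ 20.901 ng/g.
lead: 86.4 × (1/2)^(54.4/12.7) = 86.4 × (1/2)^4.2835 ≈ 4.4367 ng/g.
Ratio ≈ 20.901 / 4.4367 ≈ 4.711.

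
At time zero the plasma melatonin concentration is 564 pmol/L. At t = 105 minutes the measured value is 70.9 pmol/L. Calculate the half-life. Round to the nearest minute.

A/A₀ = 70.9/564 ≈ 0.12571.
n = log₂(7.9549) ≈ 2.9918 half-lives elapsed in 105 minutes.
t½ = 105/2.9918 ≈ 35.095 minutes.

35 minutes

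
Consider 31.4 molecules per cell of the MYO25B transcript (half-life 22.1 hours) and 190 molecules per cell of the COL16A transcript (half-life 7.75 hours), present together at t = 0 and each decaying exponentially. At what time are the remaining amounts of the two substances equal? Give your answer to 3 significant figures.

Set 31.4·(1/2)^(t/22.1) = 190·(1/2)^(t/7.75).
Taking log₂: log₂(31.4/190) = t·(1/22.1 − 1/7.75).
log₂(0.16526) = -2.5972; 1/22.1 − 1/7.75 = -0.083783.
t = -2.5972 / -0.083783 ≈ 30.999 hours.

31.0 hours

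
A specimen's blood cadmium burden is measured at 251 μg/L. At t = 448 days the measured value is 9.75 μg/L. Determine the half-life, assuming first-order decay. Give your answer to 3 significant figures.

95.6 days

A/A₀ = 9.75/251 ≈ 0.038845.
n = log₂(25.744) ≈ 4.6861 half-lives elapsed in 448 days.
t½ = 448/4.6861 ≈ 95.601 days.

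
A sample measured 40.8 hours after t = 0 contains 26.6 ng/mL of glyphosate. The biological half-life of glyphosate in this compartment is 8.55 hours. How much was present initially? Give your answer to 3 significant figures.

727 ng/mL

Number of half-lives elapsed: n = 40.8/8.55 ≈ 4.7719.
A₀ = A × 2^n = 26.6 × 2^4.7719 = 26.6 × 27.321 ≈ 726.73 ng/mL.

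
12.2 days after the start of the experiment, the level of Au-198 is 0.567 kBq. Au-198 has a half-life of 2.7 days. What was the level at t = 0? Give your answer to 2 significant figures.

13 kBq

Number of half-lives elapsed: n = 12.2/2.7 ≈ 4.5185.
A₀ = A × 2^n = 0.567 × 2^4.5185 = 0.567 × 22.92 ≈ 12.995 kBq.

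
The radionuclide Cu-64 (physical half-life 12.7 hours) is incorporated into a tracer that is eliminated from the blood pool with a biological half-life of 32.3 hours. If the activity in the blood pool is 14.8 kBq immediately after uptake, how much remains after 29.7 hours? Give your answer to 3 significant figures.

1.55 kBq

1/t_eff = 1/t_phys + 1/t_biol = 1/12.7 + 1/32.3 = 0.1097 per hour.
t_eff = 12.7 × 32.3 / (12.7 + 32.3) ≈ 9.1158 hours.
Remaining = 14.8 × (1/2)^(29.7/9.1158) = 14.8 × (1/2)^3.2581 ≈ 1.547 kBq.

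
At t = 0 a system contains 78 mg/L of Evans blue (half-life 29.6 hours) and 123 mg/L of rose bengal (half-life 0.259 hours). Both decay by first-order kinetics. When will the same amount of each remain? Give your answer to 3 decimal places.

0.172 hours

Set 78·(1/2)^(t/29.6) = 123·(1/2)^(t/0.259).
Taking log₂: log₂(78/123) = t·(1/29.6 − 1/0.259).
log₂(0.63415) = -0.65711; 1/29.6 − 1/0.259 = -3.8272.
t = -0.65711 / -3.8272 ≈ 0.17169 hours.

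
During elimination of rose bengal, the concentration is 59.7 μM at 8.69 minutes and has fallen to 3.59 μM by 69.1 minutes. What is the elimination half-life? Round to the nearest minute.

Over Δt = 69.1 − 8.69 = 60.41 minutes, the level fell by a factor of 59.7/3.59 ≈ 16.63.
n = log₂(16.63) ≈ 4.0557 half-lives, so t½ = 60.41/4.0557 ≈ 14.895 minutes.

15 minutes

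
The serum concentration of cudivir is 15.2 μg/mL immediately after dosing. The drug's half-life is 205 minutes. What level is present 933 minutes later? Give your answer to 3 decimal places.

0.648 μg/mL

Number of half-lives: n = 933/205 ≈ 4.5512.
Remaining = 15.2 × (1/2)^4.5512 = 15.2 × 0.042653 ≈ 0.64832 μg/mL.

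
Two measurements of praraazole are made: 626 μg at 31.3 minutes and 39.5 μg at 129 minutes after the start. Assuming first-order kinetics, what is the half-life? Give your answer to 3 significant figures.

Over Δt = 129 − 31.3 = 97.7 minutes, the level fell by a factor of 626/39.5 ≈ 15.848.
n = log₂(15.848) ≈ 3.9862 half-lives, so t½ = 97.7/3.9862 ≈ 24.509 minutes.

24.5 minutes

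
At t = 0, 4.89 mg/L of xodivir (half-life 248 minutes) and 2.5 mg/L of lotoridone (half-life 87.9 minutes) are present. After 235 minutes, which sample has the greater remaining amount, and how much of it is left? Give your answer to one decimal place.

xodivir: 4.89 × (1/2)^0.94758 ≈ 2.5355 mg/L.
lotoridone: 2.5 × (1/2)^2.6735 ≈ 0.39187 mg/L.
Xodivir has more remaining, at ≈ 2.5355 mg/L.

xodivir, 2.5 mg/L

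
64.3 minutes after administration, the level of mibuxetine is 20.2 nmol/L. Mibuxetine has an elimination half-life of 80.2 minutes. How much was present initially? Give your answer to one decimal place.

35.2 nmol/L

Number of half-lives elapsed: n = 64.3/80.2 ≈ 0.80175.
A₀ = A × 2^n = 20.2 × 2^0.80175 = 20.2 × 1.7432 ≈ 35.213 nmol/L.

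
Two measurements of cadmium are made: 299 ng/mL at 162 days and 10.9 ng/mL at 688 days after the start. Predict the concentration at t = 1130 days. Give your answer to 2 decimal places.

Over Δt = 688 − 162 = 526 days, the level fell by a factor of 299/10.9 ≈ 27.431.
n = log₂(27.431) ≈ 4.7777 half-lives, so t½ = 526/4.7777 ≈ 110.09 days.
From t = 688 to t = 1130: 10.9 × (1/2)^((1130−688)/110.09) ≈ 0.67432 ng/mL.

0.67 ng/mL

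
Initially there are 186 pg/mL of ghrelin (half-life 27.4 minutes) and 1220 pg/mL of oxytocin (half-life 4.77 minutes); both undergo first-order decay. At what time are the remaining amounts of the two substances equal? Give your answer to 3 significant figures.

15.7 minutes

Set 186·(1/2)^(t/27.4) = 1220·(1/2)^(t/4.77).
Taking log₂: log₂(186/1220) = t·(1/27.4 − 1/4.77).
log₂(0.15246) = -2.7135; 1/27.4 − 1/4.77 = -0.17315.
t = -2.7135 / -0.17315 ≈ 15.672 minutes.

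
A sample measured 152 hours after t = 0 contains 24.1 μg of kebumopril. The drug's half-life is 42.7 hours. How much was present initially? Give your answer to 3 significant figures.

Number of half-lives elapsed: n = 152/42.7 ≈ 3.5597.
A₀ = A × 2^n = 24.1 × 2^3.5597 = 24.1 × 11.792 ≈ 284.18 μg.

284 μg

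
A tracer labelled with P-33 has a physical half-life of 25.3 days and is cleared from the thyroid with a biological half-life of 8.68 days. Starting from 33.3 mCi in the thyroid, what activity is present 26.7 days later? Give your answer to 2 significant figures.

1.9 mCi

1/t_eff = 1/t_phys + 1/t_biol = 1/25.3 + 1/8.68 = 0.15473 per day.
t_eff = 25.3 × 8.68 / (25.3 + 8.68) ≈ 6.4627 days.
Remaining = 33.3 × (1/2)^(26.7/6.4627) = 33.3 × (1/2)^4.1314 ≈ 1.9001 mCi.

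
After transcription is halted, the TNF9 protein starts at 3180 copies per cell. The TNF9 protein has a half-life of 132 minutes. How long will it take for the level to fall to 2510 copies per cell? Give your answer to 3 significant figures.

45.1 minutes

Fraction remaining = 2510/3180 ≈ 0.78931.
n = log₂(3180/2510) = ln(1.2669)/ln 2 ≈ 0.34134 half-lives.
t = n × t½ = 0.34134 × 132 ≈ 45.057 minutes.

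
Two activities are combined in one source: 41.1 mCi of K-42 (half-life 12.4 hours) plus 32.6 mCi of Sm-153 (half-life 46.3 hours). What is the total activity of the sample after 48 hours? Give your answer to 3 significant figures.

18.7 mCi

K-42: 41.1 × (1/2)^(48/12.4) = 41.1 × (1/2)^3.871 ≈ 2.8091 mCi.
Sm-153: 32.6 × (1/2)^(48/46.3) = 32.6 × (1/2)^1.0367 ≈ 15.89 mCi.
Total = 2.8091 + 15.89 ≈ 18.699 mCi.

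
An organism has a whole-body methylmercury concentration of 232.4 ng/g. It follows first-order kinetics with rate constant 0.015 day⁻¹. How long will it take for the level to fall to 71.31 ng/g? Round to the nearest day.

t½ = ln 2 / k = 0.69315 / 0.015 ≈ 46.21 days.
Fraction remaining = 71.31/232.4 ≈ 0.30684.
n = log₂(232.4/71.31) = ln(3.259)/ln 2 ≈ 1.7044 half-lives.
t = n × t½ = 1.7044 × 46.21 ≈ 78.762 days.

79 days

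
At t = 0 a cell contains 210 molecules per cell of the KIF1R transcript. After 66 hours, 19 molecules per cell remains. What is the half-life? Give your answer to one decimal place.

19.0 hours

A/A₀ = 19/210 ≈ 0.090476.
n = log₂(11.053) ≈ 3.4663 half-lives elapsed in 66 hours.
t½ = 66/3.4663 ≈ 19.04 hours.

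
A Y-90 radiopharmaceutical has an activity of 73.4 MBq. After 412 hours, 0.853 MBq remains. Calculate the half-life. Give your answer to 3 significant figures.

64.1 hours

A/A₀ = 0.853/73.4 ≈ 0.011621.
n = log₂(86.049) ≈ 6.4271 half-lives elapsed in 412 hours.
t½ = 412/6.4271 ≈ 64.104 hours.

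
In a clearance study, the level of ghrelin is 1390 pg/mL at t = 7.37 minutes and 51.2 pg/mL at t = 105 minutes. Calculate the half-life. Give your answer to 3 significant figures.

Over Δt = 105 − 7.37 = 97.63 minutes, the level fell by a factor of 1390/51.2 ≈ 27.148.
n = log₂(27.148) ≈ 4.7628 half-lives, so t½ = 97.63/4.7628 ≈ 20.498 minutes.

20.5 minutes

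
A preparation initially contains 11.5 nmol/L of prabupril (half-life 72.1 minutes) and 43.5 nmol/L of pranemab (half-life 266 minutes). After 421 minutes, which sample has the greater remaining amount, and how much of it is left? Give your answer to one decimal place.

prabupril: 11.5 × (1/2)^5.8391 ≈ 0.20089 nmol/L.
pranemab: 43.5 × (1/2)^1.5827 ≈ 14.523 nmol/L.
Pranemab has more remaining, at ≈ 14.523 nmol/L.

pranemab, 14.5 nmol/L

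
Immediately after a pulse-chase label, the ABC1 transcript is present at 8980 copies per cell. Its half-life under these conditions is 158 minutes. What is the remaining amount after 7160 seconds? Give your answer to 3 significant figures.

Convert the elapsed time: 7160 seconds = 119.333 minutes.
Number of half-lives: n = 119.333/158 ≈ 0.75527.
Remaining = 8980 × (1/2)^0.75527 = 8980 × 0.59243 ≈ 5320.1 copies per cell.

5320 copies per cell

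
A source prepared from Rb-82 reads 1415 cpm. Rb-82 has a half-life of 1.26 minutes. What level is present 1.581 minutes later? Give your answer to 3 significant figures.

Number of half-lives: n = 1.581/1.26 ≈ 1.2548.
Remaining = 1415 × (1/2)^1.2548 = 1415 × 0.41906 ≈ 592.97 cpm.

593 cpm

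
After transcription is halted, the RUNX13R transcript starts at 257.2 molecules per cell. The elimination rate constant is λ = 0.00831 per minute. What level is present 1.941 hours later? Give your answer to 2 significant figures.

98 molecules per cell

t½ = ln 2 / λ = 0.69315 / 0.00831 ≈ 83.411 minutes.
Convert the elapsed time: 1.941 hours = 116.46 minutes.
Number of half-lives: n = 116.46/83.411 ≈ 1.3962.
Remaining = 257.2 × (1/2)^1.3962 = 257.2 × 0.37992 ≈ 97.717 molecules per cell.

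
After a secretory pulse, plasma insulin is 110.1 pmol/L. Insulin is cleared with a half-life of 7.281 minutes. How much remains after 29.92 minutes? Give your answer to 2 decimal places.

6.38 pmol/L

Number of half-lives: n = 29.92/7.281 ≈ 4.1093.
Remaining = 110.1 × (1/2)^4.1093 = 110.1 × 0.057939 ≈ 6.3791 pmol/L.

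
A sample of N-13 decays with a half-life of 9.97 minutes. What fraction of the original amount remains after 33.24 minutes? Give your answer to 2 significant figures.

0.099

n = 33.24/9.97 ≈ 3.334 half-lives.
Fraction remaining = (1/2)^3.334 ≈ 0.099167.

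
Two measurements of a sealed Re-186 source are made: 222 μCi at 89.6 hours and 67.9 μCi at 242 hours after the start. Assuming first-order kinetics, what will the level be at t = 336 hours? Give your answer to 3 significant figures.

32.7 μCi

Over Δt = 242 − 89.6 = 152.4 hours, the level fell by a factor of 222/67.9 ≈ 3.2695.
n = log₂(3.2695) ≈ 1.7091 half-lives, so t½ = 152.4/1.7091 ≈ 89.171 hours.
From t = 242 to t = 336: 67.9 × (1/2)^((336−242)/89.171) ≈ 32.699 μCi.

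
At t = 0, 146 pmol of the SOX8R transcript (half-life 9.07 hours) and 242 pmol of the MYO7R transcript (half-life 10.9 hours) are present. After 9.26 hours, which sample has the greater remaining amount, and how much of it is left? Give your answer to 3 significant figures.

SOX8R transcript: 146 × (1/2)^1.0209 ≈ 71.948 pmol.
MYO7R transcript: 242 × (1/2)^0.84954 ≈ 134.3 pmol.
MYO7R transcript has more remaining, at ≈ 134.3 pmol.

MYO7R transcript, 134 pmol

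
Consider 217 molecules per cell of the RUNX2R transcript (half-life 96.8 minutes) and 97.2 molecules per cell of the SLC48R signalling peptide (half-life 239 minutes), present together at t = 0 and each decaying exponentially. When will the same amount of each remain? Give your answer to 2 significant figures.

190 minutes

Set 217·(1/2)^(t/96.8) = 97.2·(1/2)^(t/239).
Taking log₂: log₂(217/97.2) = t·(1/96.8 − 1/239).
log₂(2.2325) = 1.1587; 1/96.8 − 1/239 = 0.0061465.
t = 1.1587 / 0.0061465 ≈ 188.51 minutes.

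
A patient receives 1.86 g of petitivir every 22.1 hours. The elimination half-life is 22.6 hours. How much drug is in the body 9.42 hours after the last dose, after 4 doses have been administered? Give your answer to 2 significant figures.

The 4 doses were given 75.72, 53.62, 31.52, 9.42 hours ago.
Total = 1.86·(1/2)^(75.72/22.6) + 1.86·(1/2)^(53.62/22.6) + 1.86·(1/2)^(31.52/22.6) + 1.86·(1/2)^(9.42/22.6)
      = 0.18236 + 0.35917 + 0.70741 + 1.3933 ≈ 2.6422 g.

2.6 g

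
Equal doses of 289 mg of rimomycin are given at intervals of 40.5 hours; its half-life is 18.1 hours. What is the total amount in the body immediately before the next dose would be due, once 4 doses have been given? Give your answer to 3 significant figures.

77.6 mg

The 4 doses were given 162, 121.5, 81, 40.5 hours ago.
Total = 289·(1/2)^(162/18.1) + 289·(1/2)^(121.5/18.1) + 289·(1/2)^(81/18.1) + 289·(1/2)^(40.5/18.1)
      = 0.58425 + 2.7553 + 12.994 + 61.281 ≈ 77.614 mg.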